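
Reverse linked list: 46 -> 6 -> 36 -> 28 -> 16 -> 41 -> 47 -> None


Step 1: curr=46, set curr.next=prev(None) | reversed so far: 46
Step 2: curr=6, set curr.next=prev(46) | reversed so far: 6 -> 46
Step 3: curr=36, set curr.next=prev(6) | reversed so far: 36 -> 6 -> 46
Step 4: curr=28, set curr.next=prev(36) | reversed so far: 28 -> 36 -> 6 -> 46
Step 5: curr=16, set curr.next=prev(28) | reversed so far: 16 -> 28 -> 36 -> 6 -> 46
Step 6: curr=41, set curr.next=prev(16) | reversed so far: 41 -> 16 -> 28 -> 36 -> 6 -> 46
Step 7: curr=47, set curr.next=prev(41) | reversed so far: 47 -> 41 -> 16 -> 28 -> 36 -> 6 -> 46

47 -> 41 -> 16 -> 28 -> 36 -> 6 -> 46 -> None


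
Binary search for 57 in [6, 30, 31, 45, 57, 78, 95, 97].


Step 1: lo=0, hi=7, mid=3, val=45
Step 2: lo=4, hi=7, mid=5, val=78
Step 3: lo=4, hi=4, mid=4, val=57

Found at index 4


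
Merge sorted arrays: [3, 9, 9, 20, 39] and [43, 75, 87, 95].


Take 3 from A
Take 9 from A
Take 9 from A
Take 20 from A
Take 39 from A

Merged: [3, 9, 9, 20, 39, 43, 75, 87, 95]


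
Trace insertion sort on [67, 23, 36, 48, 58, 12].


Initial: [67, 23, 36, 48, 58, 12]
Insert 23: [23, 67, 36, 48, 58, 12]
Insert 36: [23, 36, 67, 48, 58, 12]
Insert 48: [23, 36, 48, 67, 58, 12]
Insert 58: [23, 36, 48, 58, 67, 12]
Insert 12: [12, 23, 36, 48, 58, 67]

Sorted: [12, 23, 36, 48, 58, 67]


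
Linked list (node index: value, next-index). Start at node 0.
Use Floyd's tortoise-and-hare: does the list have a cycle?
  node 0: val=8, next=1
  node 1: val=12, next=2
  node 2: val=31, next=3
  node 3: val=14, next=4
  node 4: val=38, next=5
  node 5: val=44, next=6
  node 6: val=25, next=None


Floyd's tortoise (slow, +1) and hare (fast, +2):
  init: slow=0, fast=0
  step 1: slow=1, fast=2
  step 2: slow=2, fast=4
  step 3: slow=3, fast=6
  step 4: fast -> None, no cycle

Cycle: no


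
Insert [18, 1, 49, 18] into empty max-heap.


Insert 18: [18]
Insert 1: [18, 1]
Insert 49: [49, 1, 18]
Insert 18: [49, 18, 18, 1]

Final heap: [49, 18, 18, 1]


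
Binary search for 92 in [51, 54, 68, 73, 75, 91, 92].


Step 1: lo=0, hi=6, mid=3, val=73
Step 2: lo=4, hi=6, mid=5, val=91
Step 3: lo=6, hi=6, mid=6, val=92

Found at index 6


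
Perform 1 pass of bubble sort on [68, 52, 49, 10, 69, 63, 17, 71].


Initial: [68, 52, 49, 10, 69, 63, 17, 71]
Pass 1: [52, 49, 10, 68, 63, 17, 69, 71] (5 swaps)

After 1 pass: [52, 49, 10, 68, 63, 17, 69, 71]


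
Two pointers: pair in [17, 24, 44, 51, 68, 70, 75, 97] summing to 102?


lo=0(17)+hi=7(97)=114
lo=0(17)+hi=6(75)=92
lo=1(24)+hi=6(75)=99
lo=2(44)+hi=6(75)=119
lo=2(44)+hi=5(70)=114
lo=2(44)+hi=4(68)=112
lo=2(44)+hi=3(51)=95

No pair found


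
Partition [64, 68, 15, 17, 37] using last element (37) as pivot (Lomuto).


Pivot: 37
  15 <= 37: swap -> [15, 68, 64, 17, 37]
  17 <= 37: swap -> [15, 17, 64, 68, 37]
Place pivot at 2: [15, 17, 37, 68, 64]

Partitioned: [15, 17, 37, 68, 64]


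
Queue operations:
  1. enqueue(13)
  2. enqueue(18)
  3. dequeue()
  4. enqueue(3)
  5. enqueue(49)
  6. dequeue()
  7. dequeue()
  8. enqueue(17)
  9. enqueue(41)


enqueue(13) -> [13]
enqueue(18) -> [13, 18]
dequeue()->13, [18]
enqueue(3) -> [18, 3]
enqueue(49) -> [18, 3, 49]
dequeue()->18, [3, 49]
dequeue()->3, [49]
enqueue(17) -> [49, 17]
enqueue(41) -> [49, 17, 41]

Final queue: [49, 17, 41]


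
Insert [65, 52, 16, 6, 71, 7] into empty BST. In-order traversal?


Insert 65: root
Insert 52: L from 65
Insert 16: L from 65 -> L from 52
Insert 6: L from 65 -> L from 52 -> L from 16
Insert 71: R from 65
Insert 7: L from 65 -> L from 52 -> L from 16 -> R from 6

In-order: [6, 7, 16, 52, 65, 71]


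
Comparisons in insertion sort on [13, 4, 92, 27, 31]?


Algorithm: insertion sort
Input: [13, 4, 92, 27, 31]
Sorted: [4, 13, 27, 31, 92]

6


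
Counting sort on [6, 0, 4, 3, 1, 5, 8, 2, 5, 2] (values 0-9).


Input: [6, 0, 4, 3, 1, 5, 8, 2, 5, 2]
Counts: [1, 1, 2, 1, 1, 2, 1, 0, 1, 0]

Sorted: [0, 1, 2, 2, 3, 4, 5, 5, 6, 8]


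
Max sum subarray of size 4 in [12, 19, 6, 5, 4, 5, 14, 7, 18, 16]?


[0:4]: 42
[1:5]: 34
[2:6]: 20
[3:7]: 28
[4:8]: 30
[5:9]: 44
[6:10]: 55

Max: 55 at [6:10]


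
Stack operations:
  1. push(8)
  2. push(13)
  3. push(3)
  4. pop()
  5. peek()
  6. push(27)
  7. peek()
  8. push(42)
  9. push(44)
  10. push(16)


push(8) -> [8]
push(13) -> [8, 13]
push(3) -> [8, 13, 3]
pop()->3, [8, 13]
peek()->13
push(27) -> [8, 13, 27]
peek()->27
push(42) -> [8, 13, 27, 42]
push(44) -> [8, 13, 27, 42, 44]
push(16) -> [8, 13, 27, 42, 44, 16]

Final stack: [8, 13, 27, 42, 44, 16]


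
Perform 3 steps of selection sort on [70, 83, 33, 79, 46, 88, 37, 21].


Initial: [70, 83, 33, 79, 46, 88, 37, 21]
Step 1: min=21 at 7
  Swap: [21, 83, 33, 79, 46, 88, 37, 70]
Step 2: min=33 at 2
  Swap: [21, 33, 83, 79, 46, 88, 37, 70]
Step 3: min=37 at 6
  Swap: [21, 33, 37, 79, 46, 88, 83, 70]

After 3 steps: [21, 33, 37, 79, 46, 88, 83, 70]


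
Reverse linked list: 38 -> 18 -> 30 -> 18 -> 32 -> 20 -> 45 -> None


Step 1: curr=38, set curr.next=prev(None) | reversed so far: 38
Step 2: curr=18, set curr.next=prev(38) | reversed so far: 18 -> 38
Step 3: curr=30, set curr.next=prev(18) | reversed so far: 30 -> 18 -> 38
Step 4: curr=18, set curr.next=prev(30) | reversed so far: 18 -> 30 -> 18 -> 38
Step 5: curr=32, set curr.next=prev(18) | reversed so far: 32 -> 18 -> 30 -> 18 -> 38
Step 6: curr=20, set curr.next=prev(32) | reversed so far: 20 -> 32 -> 18 -> 30 -> 18 -> 38
Step 7: curr=45, set curr.next=prev(20) | reversed so far: 45 -> 20 -> 32 -> 18 -> 30 -> 18 -> 38

45 -> 20 -> 32 -> 18 -> 30 -> 18 -> 38 -> None


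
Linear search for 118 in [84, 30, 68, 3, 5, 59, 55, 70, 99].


i=0: 84!=118
i=1: 30!=118
i=2: 68!=118
i=3: 3!=118
i=4: 5!=118
i=5: 59!=118
i=6: 55!=118
i=7: 70!=118
i=8: 99!=118

Not found, 9 comps


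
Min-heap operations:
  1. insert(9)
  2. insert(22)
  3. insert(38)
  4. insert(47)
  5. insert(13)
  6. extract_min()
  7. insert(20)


insert(9) -> [9]
insert(22) -> [9, 22]
insert(38) -> [9, 22, 38]
insert(47) -> [9, 22, 38, 47]
insert(13) -> [9, 13, 38, 47, 22]
extract_min()->9, [13, 22, 38, 47]
insert(20) -> [13, 20, 38, 47, 22]

Final heap: [13, 20, 38, 47, 22]


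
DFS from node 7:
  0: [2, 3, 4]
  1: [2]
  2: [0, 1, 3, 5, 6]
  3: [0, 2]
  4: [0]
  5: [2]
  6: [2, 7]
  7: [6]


Visit 7, push [6]
Visit 6, push [2]
Visit 2, push [5, 3, 1, 0]
Visit 0, push [4, 3]
Visit 3, push []
Visit 4, push []
Visit 1, push []
Visit 5, push []

DFS order: [7, 6, 2, 0, 3, 4, 1, 5]


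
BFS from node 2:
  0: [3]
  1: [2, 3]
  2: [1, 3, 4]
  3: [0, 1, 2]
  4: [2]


Visit 2, enqueue [1, 3, 4]
Visit 1, enqueue []
Visit 3, enqueue [0]
Visit 4, enqueue []
Visit 0, enqueue []

BFS order: [2, 1, 3, 4, 0]


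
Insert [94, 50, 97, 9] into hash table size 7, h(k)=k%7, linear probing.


Insert 94: h=3 -> slot 3
Insert 50: h=1 -> slot 1
Insert 97: h=6 -> slot 6
Insert 9: h=2 -> slot 2

Table: [None, 50, 9, 94, None, None, 97]


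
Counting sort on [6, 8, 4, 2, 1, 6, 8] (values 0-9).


Input: [6, 8, 4, 2, 1, 6, 8]
Counts: [0, 1, 1, 0, 1, 0, 2, 0, 2, 0]

Sorted: [1, 2, 4, 6, 6, 8, 8]


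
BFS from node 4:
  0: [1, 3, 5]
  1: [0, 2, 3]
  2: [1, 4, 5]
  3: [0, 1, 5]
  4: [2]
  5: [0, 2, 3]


Visit 4, enqueue [2]
Visit 2, enqueue [1, 5]
Visit 1, enqueue [0, 3]
Visit 5, enqueue []
Visit 0, enqueue []
Visit 3, enqueue []

BFS order: [4, 2, 1, 5, 0, 3]


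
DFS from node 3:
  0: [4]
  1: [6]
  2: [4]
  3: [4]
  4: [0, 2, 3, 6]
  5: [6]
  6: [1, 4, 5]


Visit 3, push [4]
Visit 4, push [6, 2, 0]
Visit 0, push []
Visit 2, push []
Visit 6, push [5, 1]
Visit 1, push []
Visit 5, push []

DFS order: [3, 4, 0, 2, 6, 1, 5]


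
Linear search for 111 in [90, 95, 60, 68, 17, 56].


i=0: 90!=111
i=1: 95!=111
i=2: 60!=111
i=3: 68!=111
i=4: 17!=111
i=5: 56!=111

Not found, 6 comps


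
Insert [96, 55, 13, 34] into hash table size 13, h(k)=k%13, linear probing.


Insert 96: h=5 -> slot 5
Insert 55: h=3 -> slot 3
Insert 13: h=0 -> slot 0
Insert 34: h=8 -> slot 8

Table: [13, None, None, 55, None, 96, None, None, 34, None, None, None, None]


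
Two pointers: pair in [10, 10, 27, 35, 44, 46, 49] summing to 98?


lo=0(10)+hi=6(49)=59
lo=1(10)+hi=6(49)=59
lo=2(27)+hi=6(49)=76
lo=3(35)+hi=6(49)=84
lo=4(44)+hi=6(49)=93
lo=5(46)+hi=6(49)=95

No pair found


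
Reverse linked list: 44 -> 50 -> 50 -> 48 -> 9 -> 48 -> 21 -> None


Step 1: curr=44, set curr.next=prev(None) | reversed so far: 44
Step 2: curr=50, set curr.next=prev(44) | reversed so far: 50 -> 44
Step 3: curr=50, set curr.next=prev(50) | reversed so far: 50 -> 50 -> 44
Step 4: curr=48, set curr.next=prev(50) | reversed so far: 48 -> 50 -> 50 -> 44
Step 5: curr=9, set curr.next=prev(48) | reversed so far: 9 -> 48 -> 50 -> 50 -> 44
Step 6: curr=48, set curr.next=prev(9) | reversed so far: 48 -> 9 -> 48 -> 50 -> 50 -> 44
Step 7: curr=21, set curr.next=prev(48) | reversed so far: 21 -> 48 -> 9 -> 48 -> 50 -> 50 -> 44

21 -> 48 -> 9 -> 48 -> 50 -> 50 -> 44 -> None


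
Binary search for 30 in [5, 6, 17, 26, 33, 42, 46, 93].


Step 1: lo=0, hi=7, mid=3, val=26
Step 2: lo=4, hi=7, mid=5, val=42
Step 3: lo=4, hi=4, mid=4, val=33

Not found


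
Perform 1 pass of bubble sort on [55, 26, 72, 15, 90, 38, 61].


Initial: [55, 26, 72, 15, 90, 38, 61]
Pass 1: [26, 55, 15, 72, 38, 61, 90] (4 swaps)

After 1 pass: [26, 55, 15, 72, 38, 61, 90]


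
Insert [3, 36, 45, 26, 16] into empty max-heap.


Insert 3: [3]
Insert 36: [36, 3]
Insert 45: [45, 3, 36]
Insert 26: [45, 26, 36, 3]
Insert 16: [45, 26, 36, 3, 16]

Final heap: [45, 26, 36, 3, 16]


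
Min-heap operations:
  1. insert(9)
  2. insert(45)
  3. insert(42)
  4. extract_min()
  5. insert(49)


insert(9) -> [9]
insert(45) -> [9, 45]
insert(42) -> [9, 45, 42]
extract_min()->9, [42, 45]
insert(49) -> [42, 45, 49]

Final heap: [42, 45, 49]


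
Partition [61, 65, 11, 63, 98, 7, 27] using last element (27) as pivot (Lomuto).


Pivot: 27
  11 <= 27: swap -> [11, 65, 61, 63, 98, 7, 27]
  7 <= 27: swap -> [11, 7, 61, 63, 98, 65, 27]
Place pivot at 2: [11, 7, 27, 63, 98, 65, 61]

Partitioned: [11, 7, 27, 63, 98, 65, 61]


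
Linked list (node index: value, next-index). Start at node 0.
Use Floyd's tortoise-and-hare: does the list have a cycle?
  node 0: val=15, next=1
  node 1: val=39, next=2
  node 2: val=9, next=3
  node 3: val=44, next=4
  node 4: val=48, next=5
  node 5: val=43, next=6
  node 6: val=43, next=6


Floyd's tortoise (slow, +1) and hare (fast, +2):
  init: slow=0, fast=0
  step 1: slow=1, fast=2
  step 2: slow=2, fast=4
  step 3: slow=3, fast=6
  step 4: slow=4, fast=6
  step 5: slow=5, fast=6
  step 6: slow=6, fast=6
  slow == fast at node 6: cycle detected

Cycle: yes


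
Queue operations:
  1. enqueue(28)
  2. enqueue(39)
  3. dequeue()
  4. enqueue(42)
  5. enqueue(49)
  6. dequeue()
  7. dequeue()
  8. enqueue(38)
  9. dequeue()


enqueue(28) -> [28]
enqueue(39) -> [28, 39]
dequeue()->28, [39]
enqueue(42) -> [39, 42]
enqueue(49) -> [39, 42, 49]
dequeue()->39, [42, 49]
dequeue()->42, [49]
enqueue(38) -> [49, 38]
dequeue()->49, [38]

Final queue: [38]


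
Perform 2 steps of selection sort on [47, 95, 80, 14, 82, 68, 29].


Initial: [47, 95, 80, 14, 82, 68, 29]
Step 1: min=14 at 3
  Swap: [14, 95, 80, 47, 82, 68, 29]
Step 2: min=29 at 6
  Swap: [14, 29, 80, 47, 82, 68, 95]

After 2 steps: [14, 29, 80, 47, 82, 68, 95]


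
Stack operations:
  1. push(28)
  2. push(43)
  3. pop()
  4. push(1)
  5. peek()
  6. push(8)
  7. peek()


push(28) -> [28]
push(43) -> [28, 43]
pop()->43, [28]
push(1) -> [28, 1]
peek()->1
push(8) -> [28, 1, 8]
peek()->8

Final stack: [28, 1, 8]


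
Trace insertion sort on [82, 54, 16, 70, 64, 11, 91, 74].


Initial: [82, 54, 16, 70, 64, 11, 91, 74]
Insert 54: [54, 82, 16, 70, 64, 11, 91, 74]
Insert 16: [16, 54, 82, 70, 64, 11, 91, 74]
Insert 70: [16, 54, 70, 82, 64, 11, 91, 74]
Insert 64: [16, 54, 64, 70, 82, 11, 91, 74]
Insert 11: [11, 16, 54, 64, 70, 82, 91, 74]
Insert 91: [11, 16, 54, 64, 70, 82, 91, 74]
Insert 74: [11, 16, 54, 64, 70, 74, 82, 91]

Sorted: [11, 16, 54, 64, 70, 74, 82, 91]


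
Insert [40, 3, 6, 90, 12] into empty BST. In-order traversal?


Insert 40: root
Insert 3: L from 40
Insert 6: L from 40 -> R from 3
Insert 90: R from 40
Insert 12: L from 40 -> R from 3 -> R from 6

In-order: [3, 6, 12, 40, 90]


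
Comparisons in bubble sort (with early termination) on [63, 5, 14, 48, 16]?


Algorithm: bubble sort (with early termination)
Input: [63, 5, 14, 48, 16]
Sorted: [5, 14, 16, 48, 63]

9


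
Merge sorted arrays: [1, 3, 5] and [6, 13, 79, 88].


Take 1 from A
Take 3 from A
Take 5 from A

Merged: [1, 3, 5, 6, 13, 79, 88]


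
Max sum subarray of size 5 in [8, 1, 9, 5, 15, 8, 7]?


[0:5]: 38
[1:6]: 38
[2:7]: 44

Max: 44 at [2:7]


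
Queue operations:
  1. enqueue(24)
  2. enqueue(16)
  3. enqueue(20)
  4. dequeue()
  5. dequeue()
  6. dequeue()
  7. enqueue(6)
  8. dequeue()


enqueue(24) -> [24]
enqueue(16) -> [24, 16]
enqueue(20) -> [24, 16, 20]
dequeue()->24, [16, 20]
dequeue()->16, [20]
dequeue()->20, []
enqueue(6) -> [6]
dequeue()->6, []

Final queue: []


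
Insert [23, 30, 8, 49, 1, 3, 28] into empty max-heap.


Insert 23: [23]
Insert 30: [30, 23]
Insert 8: [30, 23, 8]
Insert 49: [49, 30, 8, 23]
Insert 1: [49, 30, 8, 23, 1]
Insert 3: [49, 30, 8, 23, 1, 3]
Insert 28: [49, 30, 28, 23, 1, 3, 8]

Final heap: [49, 30, 28, 23, 1, 3, 8]


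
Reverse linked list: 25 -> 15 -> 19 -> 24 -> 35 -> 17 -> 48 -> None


Step 1: curr=25, set curr.next=prev(None) | reversed so far: 25
Step 2: curr=15, set curr.next=prev(25) | reversed so far: 15 -> 25
Step 3: curr=19, set curr.next=prev(15) | reversed so far: 19 -> 15 -> 25
Step 4: curr=24, set curr.next=prev(19) | reversed so far: 24 -> 19 -> 15 -> 25
Step 5: curr=35, set curr.next=prev(24) | reversed so far: 35 -> 24 -> 19 -> 15 -> 25
Step 6: curr=17, set curr.next=prev(35) | reversed so far: 17 -> 35 -> 24 -> 19 -> 15 -> 25
Step 7: curr=48, set curr.next=prev(17) | reversed so far: 48 -> 17 -> 35 -> 24 -> 19 -> 15 -> 25

48 -> 17 -> 35 -> 24 -> 19 -> 15 -> 25 -> None


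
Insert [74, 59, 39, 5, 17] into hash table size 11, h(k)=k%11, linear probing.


Insert 74: h=8 -> slot 8
Insert 59: h=4 -> slot 4
Insert 39: h=6 -> slot 6
Insert 5: h=5 -> slot 5
Insert 17: h=6, 1 probes -> slot 7

Table: [None, None, None, None, 59, 5, 39, 17, 74, None, None]


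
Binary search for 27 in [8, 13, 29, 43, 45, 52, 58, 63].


Step 1: lo=0, hi=7, mid=3, val=43
Step 2: lo=0, hi=2, mid=1, val=13
Step 3: lo=2, hi=2, mid=2, val=29

Not found


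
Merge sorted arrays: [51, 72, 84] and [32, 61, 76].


Take 32 from B
Take 51 from A
Take 61 from B
Take 72 from A
Take 76 from B

Merged: [32, 51, 61, 72, 76, 84]


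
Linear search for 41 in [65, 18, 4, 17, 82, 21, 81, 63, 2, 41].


i=0: 65!=41
i=1: 18!=41
i=2: 4!=41
i=3: 17!=41
i=4: 82!=41
i=5: 21!=41
i=6: 81!=41
i=7: 63!=41
i=8: 2!=41
i=9: 41==41 found!

Found at 9, 10 comps


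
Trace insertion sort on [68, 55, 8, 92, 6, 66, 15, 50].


Initial: [68, 55, 8, 92, 6, 66, 15, 50]
Insert 55: [55, 68, 8, 92, 6, 66, 15, 50]
Insert 8: [8, 55, 68, 92, 6, 66, 15, 50]
Insert 92: [8, 55, 68, 92, 6, 66, 15, 50]
Insert 6: [6, 8, 55, 68, 92, 66, 15, 50]
Insert 66: [6, 8, 55, 66, 68, 92, 15, 50]
Insert 15: [6, 8, 15, 55, 66, 68, 92, 50]
Insert 50: [6, 8, 15, 50, 55, 66, 68, 92]

Sorted: [6, 8, 15, 50, 55, 66, 68, 92]


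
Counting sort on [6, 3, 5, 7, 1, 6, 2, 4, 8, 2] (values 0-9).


Input: [6, 3, 5, 7, 1, 6, 2, 4, 8, 2]
Counts: [0, 1, 2, 1, 1, 1, 2, 1, 1, 0]

Sorted: [1, 2, 2, 3, 4, 5, 6, 6, 7, 8]


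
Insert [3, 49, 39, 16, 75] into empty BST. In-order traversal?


Insert 3: root
Insert 49: R from 3
Insert 39: R from 3 -> L from 49
Insert 16: R from 3 -> L from 49 -> L from 39
Insert 75: R from 3 -> R from 49

In-order: [3, 16, 39, 49, 75]


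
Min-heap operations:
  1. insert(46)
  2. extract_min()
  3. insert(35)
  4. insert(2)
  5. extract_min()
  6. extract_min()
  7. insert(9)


insert(46) -> [46]
extract_min()->46, []
insert(35) -> [35]
insert(2) -> [2, 35]
extract_min()->2, [35]
extract_min()->35, []
insert(9) -> [9]

Final heap: [9]


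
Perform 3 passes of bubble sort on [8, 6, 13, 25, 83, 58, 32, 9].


Initial: [8, 6, 13, 25, 83, 58, 32, 9]
Pass 1: [6, 8, 13, 25, 58, 32, 9, 83] (4 swaps)
Pass 2: [6, 8, 13, 25, 32, 9, 58, 83] (2 swaps)
Pass 3: [6, 8, 13, 25, 9, 32, 58, 83] (1 swaps)

After 3 passes: [6, 8, 13, 25, 9, 32, 58, 83]


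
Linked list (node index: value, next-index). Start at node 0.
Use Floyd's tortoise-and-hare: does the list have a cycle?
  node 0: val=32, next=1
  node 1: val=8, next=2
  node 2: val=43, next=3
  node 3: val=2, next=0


Floyd's tortoise (slow, +1) and hare (fast, +2):
  init: slow=0, fast=0
  step 1: slow=1, fast=2
  step 2: slow=2, fast=0
  step 3: slow=3, fast=2
  step 4: slow=0, fast=0
  slow == fast at node 0: cycle detected

Cycle: yes


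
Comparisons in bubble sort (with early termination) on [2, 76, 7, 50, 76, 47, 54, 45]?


Algorithm: bubble sort (with early termination)
Input: [2, 76, 7, 50, 76, 47, 54, 45]
Sorted: [2, 7, 45, 47, 50, 54, 76, 76]

27


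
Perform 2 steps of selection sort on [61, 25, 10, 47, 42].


Initial: [61, 25, 10, 47, 42]
Step 1: min=10 at 2
  Swap: [10, 25, 61, 47, 42]
Step 2: min=25 at 1
  Swap: [10, 25, 61, 47, 42]

After 2 steps: [10, 25, 61, 47, 42]


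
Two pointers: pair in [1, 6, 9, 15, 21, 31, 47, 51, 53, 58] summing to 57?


lo=0(1)+hi=9(58)=59
lo=0(1)+hi=8(53)=54
lo=1(6)+hi=8(53)=59
lo=1(6)+hi=7(51)=57

Yes: 6+51=57


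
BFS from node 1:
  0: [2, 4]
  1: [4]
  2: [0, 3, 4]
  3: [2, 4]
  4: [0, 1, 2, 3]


Visit 1, enqueue [4]
Visit 4, enqueue [0, 2, 3]
Visit 0, enqueue []
Visit 2, enqueue []
Visit 3, enqueue []

BFS order: [1, 4, 0, 2, 3]


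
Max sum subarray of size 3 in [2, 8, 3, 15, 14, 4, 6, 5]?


[0:3]: 13
[1:4]: 26
[2:5]: 32
[3:6]: 33
[4:7]: 24
[5:8]: 15

Max: 33 at [3:6]


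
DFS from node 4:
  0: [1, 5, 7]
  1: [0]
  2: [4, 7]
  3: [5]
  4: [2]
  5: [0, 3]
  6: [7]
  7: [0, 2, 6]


Visit 4, push [2]
Visit 2, push [7]
Visit 7, push [6, 0]
Visit 0, push [5, 1]
Visit 1, push []
Visit 5, push [3]
Visit 3, push []
Visit 6, push []

DFS order: [4, 2, 7, 0, 1, 5, 3, 6]


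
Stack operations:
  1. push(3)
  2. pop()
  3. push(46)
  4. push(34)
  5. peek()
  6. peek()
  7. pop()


push(3) -> [3]
pop()->3, []
push(46) -> [46]
push(34) -> [46, 34]
peek()->34
peek()->34
pop()->34, [46]

Final stack: [46]


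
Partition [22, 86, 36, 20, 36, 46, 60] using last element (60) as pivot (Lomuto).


Pivot: 60
  22 <= 60: advance i (no swap)
  36 <= 60: swap -> [22, 36, 86, 20, 36, 46, 60]
  20 <= 60: swap -> [22, 36, 20, 86, 36, 46, 60]
  36 <= 60: swap -> [22, 36, 20, 36, 86, 46, 60]
  46 <= 60: swap -> [22, 36, 20, 36, 46, 86, 60]
Place pivot at 5: [22, 36, 20, 36, 46, 60, 86]

Partitioned: [22, 36, 20, 36, 46, 60, 86]


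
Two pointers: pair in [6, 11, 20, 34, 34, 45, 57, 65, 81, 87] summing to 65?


lo=0(6)+hi=9(87)=93
lo=0(6)+hi=8(81)=87
lo=0(6)+hi=7(65)=71
lo=0(6)+hi=6(57)=63
lo=1(11)+hi=6(57)=68
lo=1(11)+hi=5(45)=56
lo=2(20)+hi=5(45)=65

Yes: 20+45=65


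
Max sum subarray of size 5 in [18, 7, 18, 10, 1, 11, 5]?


[0:5]: 54
[1:6]: 47
[2:7]: 45

Max: 54 at [0:5]


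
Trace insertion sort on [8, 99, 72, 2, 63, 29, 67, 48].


Initial: [8, 99, 72, 2, 63, 29, 67, 48]
Insert 99: [8, 99, 72, 2, 63, 29, 67, 48]
Insert 72: [8, 72, 99, 2, 63, 29, 67, 48]
Insert 2: [2, 8, 72, 99, 63, 29, 67, 48]
Insert 63: [2, 8, 63, 72, 99, 29, 67, 48]
Insert 29: [2, 8, 29, 63, 72, 99, 67, 48]
Insert 67: [2, 8, 29, 63, 67, 72, 99, 48]
Insert 48: [2, 8, 29, 48, 63, 67, 72, 99]

Sorted: [2, 8, 29, 48, 63, 67, 72, 99]


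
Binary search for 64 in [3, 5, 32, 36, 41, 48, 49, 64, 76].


Step 1: lo=0, hi=8, mid=4, val=41
Step 2: lo=5, hi=8, mid=6, val=49
Step 3: lo=7, hi=8, mid=7, val=64

Found at index 7


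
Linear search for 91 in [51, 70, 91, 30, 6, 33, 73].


i=0: 51!=91
i=1: 70!=91
i=2: 91==91 found!

Found at 2, 3 comps


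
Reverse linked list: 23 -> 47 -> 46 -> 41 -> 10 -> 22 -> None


Step 1: curr=23, set curr.next=prev(None) | reversed so far: 23
Step 2: curr=47, set curr.next=prev(23) | reversed so far: 47 -> 23
Step 3: curr=46, set curr.next=prev(47) | reversed so far: 46 -> 47 -> 23
Step 4: curr=41, set curr.next=prev(46) | reversed so far: 41 -> 46 -> 47 -> 23
Step 5: curr=10, set curr.next=prev(41) | reversed so far: 10 -> 41 -> 46 -> 47 -> 23
Step 6: curr=22, set curr.next=prev(10) | reversed so far: 22 -> 10 -> 41 -> 46 -> 47 -> 23

22 -> 10 -> 41 -> 46 -> 47 -> 23 -> None


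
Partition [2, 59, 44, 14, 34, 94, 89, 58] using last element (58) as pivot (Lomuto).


Pivot: 58
  2 <= 58: advance i (no swap)
  44 <= 58: swap -> [2, 44, 59, 14, 34, 94, 89, 58]
  14 <= 58: swap -> [2, 44, 14, 59, 34, 94, 89, 58]
  34 <= 58: swap -> [2, 44, 14, 34, 59, 94, 89, 58]
Place pivot at 4: [2, 44, 14, 34, 58, 94, 89, 59]

Partitioned: [2, 44, 14, 34, 58, 94, 89, 59]


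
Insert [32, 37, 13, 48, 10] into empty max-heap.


Insert 32: [32]
Insert 37: [37, 32]
Insert 13: [37, 32, 13]
Insert 48: [48, 37, 13, 32]
Insert 10: [48, 37, 13, 32, 10]

Final heap: [48, 37, 13, 32, 10]


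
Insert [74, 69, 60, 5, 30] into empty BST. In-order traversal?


Insert 74: root
Insert 69: L from 74
Insert 60: L from 74 -> L from 69
Insert 5: L from 74 -> L from 69 -> L from 60
Insert 30: L from 74 -> L from 69 -> L from 60 -> R from 5

In-order: [5, 30, 60, 69, 74]


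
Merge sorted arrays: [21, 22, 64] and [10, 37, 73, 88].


Take 10 from B
Take 21 from A
Take 22 from A
Take 37 from B
Take 64 from A

Merged: [10, 21, 22, 37, 64, 73, 88]


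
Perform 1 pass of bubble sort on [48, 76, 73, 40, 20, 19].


Initial: [48, 76, 73, 40, 20, 19]
Pass 1: [48, 73, 40, 20, 19, 76] (4 swaps)

After 1 pass: [48, 73, 40, 20, 19, 76]


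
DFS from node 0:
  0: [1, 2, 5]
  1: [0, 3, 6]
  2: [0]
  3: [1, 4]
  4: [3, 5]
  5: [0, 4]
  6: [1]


Visit 0, push [5, 2, 1]
Visit 1, push [6, 3]
Visit 3, push [4]
Visit 4, push [5]
Visit 5, push []
Visit 6, push []
Visit 2, push []

DFS order: [0, 1, 3, 4, 5, 6, 2]


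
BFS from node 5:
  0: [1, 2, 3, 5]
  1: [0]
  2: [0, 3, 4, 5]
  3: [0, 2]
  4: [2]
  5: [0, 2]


Visit 5, enqueue [0, 2]
Visit 0, enqueue [1, 3]
Visit 2, enqueue [4]
Visit 1, enqueue []
Visit 3, enqueue []
Visit 4, enqueue []

BFS order: [5, 0, 2, 1, 3, 4]


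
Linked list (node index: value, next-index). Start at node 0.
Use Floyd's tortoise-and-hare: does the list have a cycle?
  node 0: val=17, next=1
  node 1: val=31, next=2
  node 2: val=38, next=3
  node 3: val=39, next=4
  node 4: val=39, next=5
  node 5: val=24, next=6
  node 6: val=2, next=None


Floyd's tortoise (slow, +1) and hare (fast, +2):
  init: slow=0, fast=0
  step 1: slow=1, fast=2
  step 2: slow=2, fast=4
  step 3: slow=3, fast=6
  step 4: fast -> None, no cycle

Cycle: no


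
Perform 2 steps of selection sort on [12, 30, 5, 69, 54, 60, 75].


Initial: [12, 30, 5, 69, 54, 60, 75]
Step 1: min=5 at 2
  Swap: [5, 30, 12, 69, 54, 60, 75]
Step 2: min=12 at 2
  Swap: [5, 12, 30, 69, 54, 60, 75]

After 2 steps: [5, 12, 30, 69, 54, 60, 75]


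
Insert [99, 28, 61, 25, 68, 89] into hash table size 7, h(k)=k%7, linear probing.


Insert 99: h=1 -> slot 1
Insert 28: h=0 -> slot 0
Insert 61: h=5 -> slot 5
Insert 25: h=4 -> slot 4
Insert 68: h=5, 1 probes -> slot 6
Insert 89: h=5, 4 probes -> slot 2

Table: [28, 99, 89, None, 25, 61, 68]


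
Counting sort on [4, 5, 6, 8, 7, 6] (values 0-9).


Input: [4, 5, 6, 8, 7, 6]
Counts: [0, 0, 0, 0, 1, 1, 2, 1, 1, 0]

Sorted: [4, 5, 6, 6, 7, 8]


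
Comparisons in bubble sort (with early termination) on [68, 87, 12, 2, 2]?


Algorithm: bubble sort (with early termination)
Input: [68, 87, 12, 2, 2]
Sorted: [2, 2, 12, 68, 87]

10


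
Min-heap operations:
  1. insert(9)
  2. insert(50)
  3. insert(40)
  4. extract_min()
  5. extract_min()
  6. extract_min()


insert(9) -> [9]
insert(50) -> [9, 50]
insert(40) -> [9, 50, 40]
extract_min()->9, [40, 50]
extract_min()->40, [50]
extract_min()->50, []

Final heap: []


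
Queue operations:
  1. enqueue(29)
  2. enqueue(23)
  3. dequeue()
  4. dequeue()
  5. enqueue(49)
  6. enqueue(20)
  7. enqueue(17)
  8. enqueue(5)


enqueue(29) -> [29]
enqueue(23) -> [29, 23]
dequeue()->29, [23]
dequeue()->23, []
enqueue(49) -> [49]
enqueue(20) -> [49, 20]
enqueue(17) -> [49, 20, 17]
enqueue(5) -> [49, 20, 17, 5]

Final queue: [49, 20, 17, 5]


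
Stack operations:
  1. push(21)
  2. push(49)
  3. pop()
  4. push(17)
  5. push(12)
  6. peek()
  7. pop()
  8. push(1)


push(21) -> [21]
push(49) -> [21, 49]
pop()->49, [21]
push(17) -> [21, 17]
push(12) -> [21, 17, 12]
peek()->12
pop()->12, [21, 17]
push(1) -> [21, 17, 1]

Final stack: [21, 17, 1]


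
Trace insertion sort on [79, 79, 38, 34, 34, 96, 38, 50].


Initial: [79, 79, 38, 34, 34, 96, 38, 50]
Insert 79: [79, 79, 38, 34, 34, 96, 38, 50]
Insert 38: [38, 79, 79, 34, 34, 96, 38, 50]
Insert 34: [34, 38, 79, 79, 34, 96, 38, 50]
Insert 34: [34, 34, 38, 79, 79, 96, 38, 50]
Insert 96: [34, 34, 38, 79, 79, 96, 38, 50]
Insert 38: [34, 34, 38, 38, 79, 79, 96, 50]
Insert 50: [34, 34, 38, 38, 50, 79, 79, 96]

Sorted: [34, 34, 38, 38, 50, 79, 79, 96]


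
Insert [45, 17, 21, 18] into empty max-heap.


Insert 45: [45]
Insert 17: [45, 17]
Insert 21: [45, 17, 21]
Insert 18: [45, 18, 21, 17]

Final heap: [45, 18, 21, 17]


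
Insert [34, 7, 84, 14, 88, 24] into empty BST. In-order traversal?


Insert 34: root
Insert 7: L from 34
Insert 84: R from 34
Insert 14: L from 34 -> R from 7
Insert 88: R from 34 -> R from 84
Insert 24: L from 34 -> R from 7 -> R from 14

In-order: [7, 14, 24, 34, 84, 88]


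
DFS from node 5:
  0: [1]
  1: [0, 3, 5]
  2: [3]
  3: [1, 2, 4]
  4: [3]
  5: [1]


Visit 5, push [1]
Visit 1, push [3, 0]
Visit 0, push []
Visit 3, push [4, 2]
Visit 2, push []
Visit 4, push []

DFS order: [5, 1, 0, 3, 2, 4]


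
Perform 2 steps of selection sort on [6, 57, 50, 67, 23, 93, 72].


Initial: [6, 57, 50, 67, 23, 93, 72]
Step 1: min=6 at 0
  Swap: [6, 57, 50, 67, 23, 93, 72]
Step 2: min=23 at 4
  Swap: [6, 23, 50, 67, 57, 93, 72]

After 2 steps: [6, 23, 50, 67, 57, 93, 72]


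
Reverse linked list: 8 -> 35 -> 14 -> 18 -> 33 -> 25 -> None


Step 1: curr=8, set curr.next=prev(None) | reversed so far: 8
Step 2: curr=35, set curr.next=prev(8) | reversed so far: 35 -> 8
Step 3: curr=14, set curr.next=prev(35) | reversed so far: 14 -> 35 -> 8
Step 4: curr=18, set curr.next=prev(14) | reversed so far: 18 -> 14 -> 35 -> 8
Step 5: curr=33, set curr.next=prev(18) | reversed so far: 33 -> 18 -> 14 -> 35 -> 8
Step 6: curr=25, set curr.next=prev(33) | reversed so far: 25 -> 33 -> 18 -> 14 -> 35 -> 8

25 -> 33 -> 18 -> 14 -> 35 -> 8 -> None


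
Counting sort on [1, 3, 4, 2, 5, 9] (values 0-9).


Input: [1, 3, 4, 2, 5, 9]
Counts: [0, 1, 1, 1, 1, 1, 0, 0, 0, 1]

Sorted: [1, 2, 3, 4, 5, 9]


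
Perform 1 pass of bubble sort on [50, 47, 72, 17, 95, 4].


Initial: [50, 47, 72, 17, 95, 4]
Pass 1: [47, 50, 17, 72, 4, 95] (3 swaps)

After 1 pass: [47, 50, 17, 72, 4, 95]


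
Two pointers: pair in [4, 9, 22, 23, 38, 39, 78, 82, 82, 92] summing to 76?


lo=0(4)+hi=9(92)=96
lo=0(4)+hi=8(82)=86
lo=0(4)+hi=7(82)=86
lo=0(4)+hi=6(78)=82
lo=0(4)+hi=5(39)=43
lo=1(9)+hi=5(39)=48
lo=2(22)+hi=5(39)=61
lo=3(23)+hi=5(39)=62
lo=4(38)+hi=5(39)=77

No pair found


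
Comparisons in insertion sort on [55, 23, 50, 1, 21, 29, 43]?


Algorithm: insertion sort
Input: [55, 23, 50, 1, 21, 29, 43]
Sorted: [1, 21, 23, 29, 43, 50, 55]

16


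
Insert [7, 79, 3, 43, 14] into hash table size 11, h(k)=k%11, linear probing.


Insert 7: h=7 -> slot 7
Insert 79: h=2 -> slot 2
Insert 3: h=3 -> slot 3
Insert 43: h=10 -> slot 10
Insert 14: h=3, 1 probes -> slot 4

Table: [None, None, 79, 3, 14, None, None, 7, None, None, 43]


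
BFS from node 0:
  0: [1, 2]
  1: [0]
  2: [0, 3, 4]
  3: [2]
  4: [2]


Visit 0, enqueue [1, 2]
Visit 1, enqueue []
Visit 2, enqueue [3, 4]
Visit 3, enqueue []
Visit 4, enqueue []

BFS order: [0, 1, 2, 3, 4]


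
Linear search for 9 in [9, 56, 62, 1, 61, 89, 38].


i=0: 9==9 found!

Found at 0, 1 comps


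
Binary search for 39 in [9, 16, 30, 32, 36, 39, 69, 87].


Step 1: lo=0, hi=7, mid=3, val=32
Step 2: lo=4, hi=7, mid=5, val=39

Found at index 5


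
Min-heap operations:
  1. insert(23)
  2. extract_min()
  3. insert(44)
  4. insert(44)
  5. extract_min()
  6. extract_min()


insert(23) -> [23]
extract_min()->23, []
insert(44) -> [44]
insert(44) -> [44, 44]
extract_min()->44, [44]
extract_min()->44, []

Final heap: []


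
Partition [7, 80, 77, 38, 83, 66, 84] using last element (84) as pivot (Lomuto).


Pivot: 84
  7 <= 84: advance i (no swap)
  80 <= 84: advance i (no swap)
  77 <= 84: advance i (no swap)
  38 <= 84: advance i (no swap)
  83 <= 84: advance i (no swap)
  66 <= 84: advance i (no swap)
Place pivot at 6: [7, 80, 77, 38, 83, 66, 84]

Partitioned: [7, 80, 77, 38, 83, 66, 84]


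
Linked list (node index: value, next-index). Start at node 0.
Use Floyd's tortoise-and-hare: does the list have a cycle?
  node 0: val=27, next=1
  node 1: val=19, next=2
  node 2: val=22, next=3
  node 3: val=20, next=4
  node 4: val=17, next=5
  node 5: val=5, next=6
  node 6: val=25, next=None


Floyd's tortoise (slow, +1) and hare (fast, +2):
  init: slow=0, fast=0
  step 1: slow=1, fast=2
  step 2: slow=2, fast=4
  step 3: slow=3, fast=6
  step 4: fast -> None, no cycle

Cycle: no


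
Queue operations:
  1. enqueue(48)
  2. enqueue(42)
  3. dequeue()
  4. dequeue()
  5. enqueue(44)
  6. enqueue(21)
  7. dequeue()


enqueue(48) -> [48]
enqueue(42) -> [48, 42]
dequeue()->48, [42]
dequeue()->42, []
enqueue(44) -> [44]
enqueue(21) -> [44, 21]
dequeue()->44, [21]

Final queue: [21]


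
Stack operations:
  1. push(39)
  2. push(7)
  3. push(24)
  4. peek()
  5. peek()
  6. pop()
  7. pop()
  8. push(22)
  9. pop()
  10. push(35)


push(39) -> [39]
push(7) -> [39, 7]
push(24) -> [39, 7, 24]
peek()->24
peek()->24
pop()->24, [39, 7]
pop()->7, [39]
push(22) -> [39, 22]
pop()->22, [39]
push(35) -> [39, 35]

Final stack: [39, 35]


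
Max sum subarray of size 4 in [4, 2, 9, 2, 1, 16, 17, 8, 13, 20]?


[0:4]: 17
[1:5]: 14
[2:6]: 28
[3:7]: 36
[4:8]: 42
[5:9]: 54
[6:10]: 58

Max: 58 at [6:10]


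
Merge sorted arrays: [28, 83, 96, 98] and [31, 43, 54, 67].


Take 28 from A
Take 31 from B
Take 43 from B
Take 54 from B
Take 67 from B

Merged: [28, 31, 43, 54, 67, 83, 96, 98]


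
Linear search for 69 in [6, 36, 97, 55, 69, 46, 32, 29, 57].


i=0: 6!=69
i=1: 36!=69
i=2: 97!=69
i=3: 55!=69
i=4: 69==69 found!

Found at 4, 5 comps


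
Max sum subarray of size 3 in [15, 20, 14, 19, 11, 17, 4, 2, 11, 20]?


[0:3]: 49
[1:4]: 53
[2:5]: 44
[3:6]: 47
[4:7]: 32
[5:8]: 23
[6:9]: 17
[7:10]: 33

Max: 53 at [1:4]


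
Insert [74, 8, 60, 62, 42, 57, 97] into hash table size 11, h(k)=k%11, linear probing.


Insert 74: h=8 -> slot 8
Insert 8: h=8, 1 probes -> slot 9
Insert 60: h=5 -> slot 5
Insert 62: h=7 -> slot 7
Insert 42: h=9, 1 probes -> slot 10
Insert 57: h=2 -> slot 2
Insert 97: h=9, 2 probes -> slot 0

Table: [97, None, 57, None, None, 60, None, 62, 74, 8, 42]


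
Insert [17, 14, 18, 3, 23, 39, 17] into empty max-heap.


Insert 17: [17]
Insert 14: [17, 14]
Insert 18: [18, 14, 17]
Insert 3: [18, 14, 17, 3]
Insert 23: [23, 18, 17, 3, 14]
Insert 39: [39, 18, 23, 3, 14, 17]
Insert 17: [39, 18, 23, 3, 14, 17, 17]

Final heap: [39, 18, 23, 3, 14, 17, 17]


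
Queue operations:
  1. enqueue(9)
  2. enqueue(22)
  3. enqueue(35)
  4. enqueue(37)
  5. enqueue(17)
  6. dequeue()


enqueue(9) -> [9]
enqueue(22) -> [9, 22]
enqueue(35) -> [9, 22, 35]
enqueue(37) -> [9, 22, 35, 37]
enqueue(17) -> [9, 22, 35, 37, 17]
dequeue()->9, [22, 35, 37, 17]

Final queue: [22, 35, 37, 17]


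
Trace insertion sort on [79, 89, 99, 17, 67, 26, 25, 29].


Initial: [79, 89, 99, 17, 67, 26, 25, 29]
Insert 89: [79, 89, 99, 17, 67, 26, 25, 29]
Insert 99: [79, 89, 99, 17, 67, 26, 25, 29]
Insert 17: [17, 79, 89, 99, 67, 26, 25, 29]
Insert 67: [17, 67, 79, 89, 99, 26, 25, 29]
Insert 26: [17, 26, 67, 79, 89, 99, 25, 29]
Insert 25: [17, 25, 26, 67, 79, 89, 99, 29]
Insert 29: [17, 25, 26, 29, 67, 79, 89, 99]

Sorted: [17, 25, 26, 29, 67, 79, 89, 99]


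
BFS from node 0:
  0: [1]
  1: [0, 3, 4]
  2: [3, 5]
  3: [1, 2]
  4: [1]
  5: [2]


Visit 0, enqueue [1]
Visit 1, enqueue [3, 4]
Visit 3, enqueue [2]
Visit 4, enqueue []
Visit 2, enqueue [5]
Visit 5, enqueue []

BFS order: [0, 1, 3, 4, 2, 5]


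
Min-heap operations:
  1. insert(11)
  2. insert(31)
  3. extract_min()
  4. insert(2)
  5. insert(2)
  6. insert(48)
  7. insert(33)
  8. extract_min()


insert(11) -> [11]
insert(31) -> [11, 31]
extract_min()->11, [31]
insert(2) -> [2, 31]
insert(2) -> [2, 31, 2]
insert(48) -> [2, 31, 2, 48]
insert(33) -> [2, 31, 2, 48, 33]
extract_min()->2, [2, 31, 33, 48]

Final heap: [2, 31, 33, 48]


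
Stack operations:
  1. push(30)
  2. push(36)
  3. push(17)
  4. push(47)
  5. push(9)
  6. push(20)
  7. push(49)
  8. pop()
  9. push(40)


push(30) -> [30]
push(36) -> [30, 36]
push(17) -> [30, 36, 17]
push(47) -> [30, 36, 17, 47]
push(9) -> [30, 36, 17, 47, 9]
push(20) -> [30, 36, 17, 47, 9, 20]
push(49) -> [30, 36, 17, 47, 9, 20, 49]
pop()->49, [30, 36, 17, 47, 9, 20]
push(40) -> [30, 36, 17, 47, 9, 20, 40]

Final stack: [30, 36, 17, 47, 9, 20, 40]


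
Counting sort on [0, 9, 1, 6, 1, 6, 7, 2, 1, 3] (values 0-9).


Input: [0, 9, 1, 6, 1, 6, 7, 2, 1, 3]
Counts: [1, 3, 1, 1, 0, 0, 2, 1, 0, 1]

Sorted: [0, 1, 1, 1, 2, 3, 6, 6, 7, 9]


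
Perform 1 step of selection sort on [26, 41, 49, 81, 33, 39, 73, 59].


Initial: [26, 41, 49, 81, 33, 39, 73, 59]
Step 1: min=26 at 0
  Swap: [26, 41, 49, 81, 33, 39, 73, 59]

After 1 step: [26, 41, 49, 81, 33, 39, 73, 59]


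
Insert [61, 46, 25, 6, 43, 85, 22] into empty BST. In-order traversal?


Insert 61: root
Insert 46: L from 61
Insert 25: L from 61 -> L from 46
Insert 6: L from 61 -> L from 46 -> L from 25
Insert 43: L from 61 -> L from 46 -> R from 25
Insert 85: R from 61
Insert 22: L from 61 -> L from 46 -> L from 25 -> R from 6

In-order: [6, 22, 25, 43, 46, 61, 85]


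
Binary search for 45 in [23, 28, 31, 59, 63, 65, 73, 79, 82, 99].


Step 1: lo=0, hi=9, mid=4, val=63
Step 2: lo=0, hi=3, mid=1, val=28
Step 3: lo=2, hi=3, mid=2, val=31
Step 4: lo=3, hi=3, mid=3, val=59

Not found


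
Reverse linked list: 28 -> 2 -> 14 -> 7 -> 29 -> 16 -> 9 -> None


Step 1: curr=28, set curr.next=prev(None) | reversed so far: 28
Step 2: curr=2, set curr.next=prev(28) | reversed so far: 2 -> 28
Step 3: curr=14, set curr.next=prev(2) | reversed so far: 14 -> 2 -> 28
Step 4: curr=7, set curr.next=prev(14) | reversed so far: 7 -> 14 -> 2 -> 28
Step 5: curr=29, set curr.next=prev(7) | reversed so far: 29 -> 7 -> 14 -> 2 -> 28
Step 6: curr=16, set curr.next=prev(29) | reversed so far: 16 -> 29 -> 7 -> 14 -> 2 -> 28
Step 7: curr=9, set curr.next=prev(16) | reversed so far: 9 -> 16 -> 29 -> 7 -> 14 -> 2 -> 28

9 -> 16 -> 29 -> 7 -> 14 -> 2 -> 28 -> None


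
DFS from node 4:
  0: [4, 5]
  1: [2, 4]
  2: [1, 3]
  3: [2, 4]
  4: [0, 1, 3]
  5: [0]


Visit 4, push [3, 1, 0]
Visit 0, push [5]
Visit 5, push []
Visit 1, push [2]
Visit 2, push [3]
Visit 3, push []

DFS order: [4, 0, 5, 1, 2, 3]


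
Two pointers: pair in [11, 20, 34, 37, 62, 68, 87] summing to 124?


lo=0(11)+hi=6(87)=98
lo=1(20)+hi=6(87)=107
lo=2(34)+hi=6(87)=121
lo=3(37)+hi=6(87)=124

Yes: 37+87=124


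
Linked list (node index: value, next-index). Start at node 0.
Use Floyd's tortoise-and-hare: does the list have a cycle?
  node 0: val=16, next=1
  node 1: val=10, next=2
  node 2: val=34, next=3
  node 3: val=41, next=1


Floyd's tortoise (slow, +1) and hare (fast, +2):
  init: slow=0, fast=0
  step 1: slow=1, fast=2
  step 2: slow=2, fast=1
  step 3: slow=3, fast=3
  slow == fast at node 3: cycle detected

Cycle: yes


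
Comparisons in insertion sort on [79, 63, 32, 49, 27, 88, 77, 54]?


Algorithm: insertion sort
Input: [79, 63, 32, 49, 27, 88, 77, 54]
Sorted: [27, 32, 49, 54, 63, 77, 79, 88]

19


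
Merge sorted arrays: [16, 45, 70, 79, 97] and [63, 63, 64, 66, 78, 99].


Take 16 from A
Take 45 from A
Take 63 from B
Take 63 from B
Take 64 from B
Take 66 from B
Take 70 from A
Take 78 from B
Take 79 from A
Take 97 from A

Merged: [16, 45, 63, 63, 64, 66, 70, 78, 79, 97, 99]


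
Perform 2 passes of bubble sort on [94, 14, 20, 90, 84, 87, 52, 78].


Initial: [94, 14, 20, 90, 84, 87, 52, 78]
Pass 1: [14, 20, 90, 84, 87, 52, 78, 94] (7 swaps)
Pass 2: [14, 20, 84, 87, 52, 78, 90, 94] (4 swaps)

After 2 passes: [14, 20, 84, 87, 52, 78, 90, 94]


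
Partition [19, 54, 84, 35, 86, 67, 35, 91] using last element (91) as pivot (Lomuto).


Pivot: 91
  19 <= 91: advance i (no swap)
  54 <= 91: advance i (no swap)
  84 <= 91: advance i (no swap)
  35 <= 91: advance i (no swap)
  86 <= 91: advance i (no swap)
  67 <= 91: advance i (no swap)
  35 <= 91: advance i (no swap)
Place pivot at 7: [19, 54, 84, 35, 86, 67, 35, 91]

Partitioned: [19, 54, 84, 35, 86, 67, 35, 91]


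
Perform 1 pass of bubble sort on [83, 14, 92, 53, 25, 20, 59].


Initial: [83, 14, 92, 53, 25, 20, 59]
Pass 1: [14, 83, 53, 25, 20, 59, 92] (5 swaps)

After 1 pass: [14, 83, 53, 25, 20, 59, 92]


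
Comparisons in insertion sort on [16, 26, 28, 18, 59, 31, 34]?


Algorithm: insertion sort
Input: [16, 26, 28, 18, 59, 31, 34]
Sorted: [16, 18, 26, 28, 31, 34, 59]

10


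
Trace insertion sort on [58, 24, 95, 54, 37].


Initial: [58, 24, 95, 54, 37]
Insert 24: [24, 58, 95, 54, 37]
Insert 95: [24, 58, 95, 54, 37]
Insert 54: [24, 54, 58, 95, 37]
Insert 37: [24, 37, 54, 58, 95]

Sorted: [24, 37, 54, 58, 95]


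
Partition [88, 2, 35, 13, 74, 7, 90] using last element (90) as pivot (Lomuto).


Pivot: 90
  88 <= 90: advance i (no swap)
  2 <= 90: advance i (no swap)
  35 <= 90: advance i (no swap)
  13 <= 90: advance i (no swap)
  74 <= 90: advance i (no swap)
  7 <= 90: advance i (no swap)
Place pivot at 6: [88, 2, 35, 13, 74, 7, 90]

Partitioned: [88, 2, 35, 13, 74, 7, 90]


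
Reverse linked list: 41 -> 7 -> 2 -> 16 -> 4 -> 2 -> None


Step 1: curr=41, set curr.next=prev(None) | reversed so far: 41
Step 2: curr=7, set curr.next=prev(41) | reversed so far: 7 -> 41
Step 3: curr=2, set curr.next=prev(7) | reversed so far: 2 -> 7 -> 41
Step 4: curr=16, set curr.next=prev(2) | reversed so far: 16 -> 2 -> 7 -> 41
Step 5: curr=4, set curr.next=prev(16) | reversed so far: 4 -> 16 -> 2 -> 7 -> 41
Step 6: curr=2, set curr.next=prev(4) | reversed so far: 2 -> 4 -> 16 -> 2 -> 7 -> 41

2 -> 4 -> 16 -> 2 -> 7 -> 41 -> None


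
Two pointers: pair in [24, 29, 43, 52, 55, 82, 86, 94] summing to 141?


lo=0(24)+hi=7(94)=118
lo=1(29)+hi=7(94)=123
lo=2(43)+hi=7(94)=137
lo=3(52)+hi=7(94)=146
lo=3(52)+hi=6(86)=138
lo=4(55)+hi=6(86)=141

Yes: 55+86=141


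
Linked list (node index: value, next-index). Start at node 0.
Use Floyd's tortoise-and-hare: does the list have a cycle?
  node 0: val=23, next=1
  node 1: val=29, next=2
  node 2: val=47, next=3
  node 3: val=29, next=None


Floyd's tortoise (slow, +1) and hare (fast, +2):
  init: slow=0, fast=0
  step 1: slow=1, fast=2
  step 2: fast 2->3->None, no cycle

Cycle: no


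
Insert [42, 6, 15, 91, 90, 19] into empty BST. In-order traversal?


Insert 42: root
Insert 6: L from 42
Insert 15: L from 42 -> R from 6
Insert 91: R from 42
Insert 90: R from 42 -> L from 91
Insert 19: L from 42 -> R from 6 -> R from 15

In-order: [6, 15, 19, 42, 90, 91]


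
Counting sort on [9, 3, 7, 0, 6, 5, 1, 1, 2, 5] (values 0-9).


Input: [9, 3, 7, 0, 6, 5, 1, 1, 2, 5]
Counts: [1, 2, 1, 1, 0, 2, 1, 1, 0, 1]

Sorted: [0, 1, 1, 2, 3, 5, 5, 6, 7, 9]
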